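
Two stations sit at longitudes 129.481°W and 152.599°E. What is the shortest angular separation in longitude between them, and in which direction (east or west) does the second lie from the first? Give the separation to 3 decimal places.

77.920° west

Raw difference: 152.599 − -129.481 = 282.08°.
Normalise into (−180°, 180°]: 282.08° − 360° = -77.92°.
Negative ⇒ the second point lies to the west; separation 77.920°.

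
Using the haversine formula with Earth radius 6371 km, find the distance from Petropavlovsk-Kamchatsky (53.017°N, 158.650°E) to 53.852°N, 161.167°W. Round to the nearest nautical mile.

1419 nmi

Δλ = -161.167 − 158.650 = -319.817°; wrapped into (−180°, 180°]: 40.183°.
Δφ = 53.852 − 53.017 = 0.835°.
a = sin²(Δφ/2) + cos φ₁ · cos φ₂ · sin²(Δλ/2) = 0.041928.
c = 2·atan2(√a, √(1−a)) = 0.41244 rad → d = 6371·c ≈ 2627.68 km ≈ 1418.84 nmi.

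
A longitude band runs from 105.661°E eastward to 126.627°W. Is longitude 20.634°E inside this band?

Band width going east from +105.661° to -126.627°: ((-126.627 − 105.661) mod 360) = 127.712°.
Offset of +20.634° east of the west edge: ((20.634 − 105.661) mod 360) = 274.973°.
274.973° > 127.712° ⇒ outside.

No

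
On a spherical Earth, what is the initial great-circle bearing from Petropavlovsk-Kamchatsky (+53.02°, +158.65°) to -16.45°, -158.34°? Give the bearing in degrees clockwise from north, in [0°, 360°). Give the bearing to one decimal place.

Δλ = -158.34 − 158.65 = -316.99°; wrapped into (−180°, 180°]: 43.01°.
θ = atan2( sin Δλ · cos φ₂ , cos φ₁ · sin φ₂ − sin φ₁ · cos φ₂ · cos Δλ )
  = atan2(0.65420, -0.73058) = 138.157° → normalised to [0°, 360°): 138.157°.

138.2°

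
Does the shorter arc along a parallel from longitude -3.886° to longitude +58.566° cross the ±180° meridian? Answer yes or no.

No

Signed shortest Δλ = ((58.566 − -3.886 + 180) mod 360) − 180 = 62.452°.
Going east by 62.452° from -3.886° reaches +58.566° without touching 180°.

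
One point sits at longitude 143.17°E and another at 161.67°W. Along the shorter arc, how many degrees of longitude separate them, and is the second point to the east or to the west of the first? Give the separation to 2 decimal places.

55.16° east

Raw difference: -161.67 − 143.17 = -304.84°.
Normalise into (−180°, 180°]: -304.84° + 360° = 55.16°.
Positive ⇒ the second point lies to the east; separation 55.16°.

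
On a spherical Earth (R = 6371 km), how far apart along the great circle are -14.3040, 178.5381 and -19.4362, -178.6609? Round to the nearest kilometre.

644 km

Δλ = -178.6609 − 178.5381 = -357.1990°; wrapped into (−180°, 180°]: 2.8010°.
Δφ = -19.4362 − -14.3040 = -5.1322°.
a = sin²(Δφ/2) + cos φ₁ · cos φ₂ · sin²(Δλ/2) = 0.002550.
c = 2·atan2(√a, √(1−a)) = 0.10105 rad → d = 6371·c ≈ 643.76 km.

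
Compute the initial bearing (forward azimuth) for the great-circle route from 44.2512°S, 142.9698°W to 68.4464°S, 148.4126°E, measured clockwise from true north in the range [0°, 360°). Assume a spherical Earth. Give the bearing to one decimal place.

Δλ = 148.4126 − -142.9698 = 291.3824°; wrapped into (−180°, 180°]: -68.6176°.
θ = atan2( sin Δλ · cos φ₂ , cos φ₁ · sin φ₂ − sin φ₁ · cos φ₂ · cos Δλ )
  = atan2(-0.34208, -0.57274) = -149.151° → normalised to [0°, 360°): 210.849°.

210.8°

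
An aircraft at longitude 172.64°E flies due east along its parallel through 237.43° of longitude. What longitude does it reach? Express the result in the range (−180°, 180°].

Start at +172.64°; shift +237.43° → +410.07°.
+410.07° lies outside (−180°, 180°]; subtract 360° → +50.07°.

50.07°E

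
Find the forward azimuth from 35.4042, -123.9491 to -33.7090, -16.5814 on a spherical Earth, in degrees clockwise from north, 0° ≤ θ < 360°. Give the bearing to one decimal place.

111.2°

Δλ = -16.5814 − -123.9491 = 107.3677°.
θ = atan2( sin Δλ · cos φ₂ , cos φ₁ · sin φ₂ − sin φ₁ · cos φ₂ · cos Δλ )
  = atan2(0.79394, -0.30849) = 111.234° → normalised to [0°, 360°): 111.234°.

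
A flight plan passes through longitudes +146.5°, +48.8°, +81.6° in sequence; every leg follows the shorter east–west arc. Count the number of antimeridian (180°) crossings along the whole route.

0

Leg 1: +146.5° → +48.8°, shortest Δλ = -97.7° (west) — does not cross 180°.
Leg 2: +48.8° → +81.6°, shortest Δλ = 32.8° (east) — does not cross 180°.
Total crossings: 0.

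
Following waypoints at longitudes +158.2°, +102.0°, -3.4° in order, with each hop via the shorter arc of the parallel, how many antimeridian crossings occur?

0

Leg 1: +158.2° → +102.0°, shortest Δλ = -56.2° (west) — does not cross 180°.
Leg 2: +102.0° → -3.4°, shortest Δλ = -105.4° (west) — does not cross 180°.
Total crossings: 0.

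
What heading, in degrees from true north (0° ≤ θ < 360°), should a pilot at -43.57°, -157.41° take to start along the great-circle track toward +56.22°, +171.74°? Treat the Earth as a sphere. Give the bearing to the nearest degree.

Δλ = 171.74 − -157.41 = 329.15°; wrapped into (−180°, 180°]: -30.85°.
θ = atan2( sin Δλ · cos φ₂ , cos φ₁ · sin φ₂ − sin φ₁ · cos φ₂ · cos Δλ )
  = atan2(-0.28512, 0.93122) = -17.023° → normalised to [0°, 360°): 342.977°.

343°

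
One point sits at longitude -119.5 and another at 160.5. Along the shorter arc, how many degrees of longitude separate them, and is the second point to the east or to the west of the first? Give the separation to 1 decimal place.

Raw difference: 160.5 − -119.5 = 280.0°.
Normalise into (−180°, 180°]: 280.0° − 360° = -80.0°.
Negative ⇒ the second point lies to the west; separation 80.0°.

80.0° west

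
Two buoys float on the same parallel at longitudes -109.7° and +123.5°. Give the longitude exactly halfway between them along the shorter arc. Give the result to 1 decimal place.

-173.1°

Signed shortest Δλ from -109.7° to +123.5° is -126.8°.
Midpoint longitude = -109.7° + (-126.8°)/2 = -109.7° − 63.4° = -173.1°.
(The naïve average (-109.7 + +123.5)/2 = 6.9° is on the wrong side of the globe.)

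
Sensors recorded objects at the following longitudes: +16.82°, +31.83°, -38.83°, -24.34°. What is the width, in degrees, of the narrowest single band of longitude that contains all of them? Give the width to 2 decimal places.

70.66°

Sort the longitudes: -38.83°, -24.34°, +16.82°, +31.83°.
Eastward gaps between consecutive values (wrapping around): 14.49°, 41.16°, 15.01°, 289.34°.
Largest gap = 289.34° ⇒ minimal covering band is its complement: 360° − 289.34° = 70.66°.
Band runs from -38.83° eastward to +31.83°.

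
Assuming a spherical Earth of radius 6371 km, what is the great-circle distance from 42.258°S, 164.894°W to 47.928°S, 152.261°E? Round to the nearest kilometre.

3377 km

Δλ = 152.261 − -164.894 = 317.155°; wrapped into (−180°, 180°]: -42.845°.
Δφ = -47.928 − -42.258 = -5.670°.
a = sin²(Δφ/2) + cos φ₁ · cos φ₂ · sin²(Δλ/2) = 0.068604.
c = 2·atan2(√a, √(1−a)) = 0.53003 rad → d = 6371·c ≈ 3376.83 km.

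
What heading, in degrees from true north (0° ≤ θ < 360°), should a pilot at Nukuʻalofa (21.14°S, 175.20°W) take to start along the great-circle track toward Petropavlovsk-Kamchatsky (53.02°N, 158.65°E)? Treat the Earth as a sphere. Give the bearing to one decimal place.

344.2°

Δλ = 158.65 − -175.20 = 333.85°; wrapped into (−180°, 180°]: -26.15°.
θ = atan2( sin Δλ · cos φ₂ , cos φ₁ · sin φ₂ − sin φ₁ · cos φ₂ · cos Δλ )
  = atan2(-0.26511, 0.93982) = -15.753° → normalised to [0°, 360°): 344.247°.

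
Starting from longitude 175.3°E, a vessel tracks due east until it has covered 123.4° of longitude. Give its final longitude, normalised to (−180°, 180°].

Start at +175.3°; shift +123.4° → +298.7°.
+298.7° lies outside (−180°, 180°]; subtract 360° → -61.3°.

61.3°W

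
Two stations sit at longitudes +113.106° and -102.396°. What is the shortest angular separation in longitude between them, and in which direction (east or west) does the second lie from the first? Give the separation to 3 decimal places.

144.498° east

Raw difference: -102.396 − 113.106 = -215.502°.
Normalise into (−180°, 180°]: -215.502° + 360° = 144.498°.
Positive ⇒ the second point lies to the east; separation 144.498°.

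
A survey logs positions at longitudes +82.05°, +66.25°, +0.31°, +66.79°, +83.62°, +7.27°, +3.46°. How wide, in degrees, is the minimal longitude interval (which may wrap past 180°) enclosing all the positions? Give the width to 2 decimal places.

Sort the longitudes: +0.31°, +3.46°, +7.27°, +66.25°, +66.79°, +82.05°, +83.62°.
Eastward gaps between consecutive values (wrapping around): 3.15°, 3.81°, 58.98°, 0.54°, 15.26°, 1.57°, 276.69°.
Largest gap = 276.69° ⇒ minimal covering band is its complement: 360° − 276.69° = 83.31°.
Band runs from +0.31° eastward to +83.62°.

83.31°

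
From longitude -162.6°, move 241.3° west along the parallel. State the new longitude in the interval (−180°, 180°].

-43.9°

Start at -162.6°; shift −241.3° → -403.9°.
-403.9° lies outside (−180°, 180°]; add 360° → -43.9°.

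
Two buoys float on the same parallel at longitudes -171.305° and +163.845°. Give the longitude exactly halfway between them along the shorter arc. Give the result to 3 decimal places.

+176.270°

Signed shortest Δλ from -171.305° to +163.845° is -24.850°.
Midpoint longitude = -171.305° + (-24.850°)/2 = -171.305° − 12.425° = -183.730°.
Normalise into (−180°, 180°]: +176.270°.
(The naïve average (-171.305 + +163.845)/2 = -3.73° is on the wrong side of the globe.)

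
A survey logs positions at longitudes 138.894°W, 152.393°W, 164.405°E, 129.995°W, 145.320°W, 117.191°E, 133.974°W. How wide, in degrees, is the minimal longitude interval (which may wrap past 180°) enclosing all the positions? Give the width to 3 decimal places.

112.814°

Sort the longitudes: -152.393°, -145.320°, -138.894°, -133.974°, -129.995°, +117.191°, +164.405°.
Eastward gaps between consecutive values (wrapping around): 7.073°, 6.426°, 4.920°, 3.979°, 247.186°, 47.214°, 43.202°.
Largest gap = 247.186° ⇒ minimal covering band is its complement: 360° − 247.186° = 112.814°.
Band runs from +117.191° eastward to -129.995°, crossing the antimeridian.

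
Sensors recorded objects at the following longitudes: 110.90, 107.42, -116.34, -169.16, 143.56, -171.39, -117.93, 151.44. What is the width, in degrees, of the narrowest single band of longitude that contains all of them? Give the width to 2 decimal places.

Sort the longitudes: -171.39°, -169.16°, -117.93°, -116.34°, +107.42°, +110.90°, +143.56°, +151.44°.
Eastward gaps between consecutive values (wrapping around): 2.23°, 51.23°, 1.59°, 223.76°, 3.48°, 32.66°, 7.88°, 37.17°.
Largest gap = 223.76° ⇒ minimal covering band is its complement: 360° − 223.76° = 136.24°.
Band runs from +107.42° eastward to -116.34°, crossing the antimeridian.

136.24°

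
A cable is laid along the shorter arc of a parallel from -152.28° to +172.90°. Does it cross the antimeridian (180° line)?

Naïve |172.90 − -152.28| = 325.18° > 180°, so the shorter arc goes the other way round — across 180°.
Signed shortest Δλ = ((172.90 − -152.28 + 180) mod 360) − 180 = -34.82°.
Going west by 34.82° from -152.28° passes through 180° before reaching +172.90°.

Yes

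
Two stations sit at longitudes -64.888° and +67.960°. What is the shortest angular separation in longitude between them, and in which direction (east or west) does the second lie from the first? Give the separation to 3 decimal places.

Raw difference: 67.960 − -64.888 = 132.848°.
Normalise into (−180°, 180°]: 132.848° stays 132.848°.
Positive ⇒ the second point lies to the east; separation 132.848°.

132.848° east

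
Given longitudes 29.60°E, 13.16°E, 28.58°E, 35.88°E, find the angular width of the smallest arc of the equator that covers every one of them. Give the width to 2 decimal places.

22.72°

Sort the longitudes: +13.16°, +28.58°, +29.60°, +35.88°.
Eastward gaps between consecutive values (wrapping around): 15.42°, 1.02°, 6.28°, 337.28°.
Largest gap = 337.28° ⇒ minimal covering band is its complement: 360° − 337.28° = 22.72°.
Band runs from +13.16° eastward to +35.88°.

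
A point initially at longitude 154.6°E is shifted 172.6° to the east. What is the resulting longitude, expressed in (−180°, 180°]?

Start at +154.6°; shift +172.6° → +327.2°.
+327.2° lies outside (−180°, 180°]; subtract 360° → -32.8°.

32.8°W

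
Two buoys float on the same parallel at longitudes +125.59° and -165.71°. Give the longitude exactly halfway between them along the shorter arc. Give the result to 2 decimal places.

Signed shortest Δλ from +125.59° to -165.71° is +68.70°.
Midpoint longitude = +125.59° + (+68.70°)/2 = +125.59° + 34.35° = +159.94°.
(The naïve average (+125.59 + -165.71)/2 = -20.06° is on the wrong side of the globe.)

+159.94°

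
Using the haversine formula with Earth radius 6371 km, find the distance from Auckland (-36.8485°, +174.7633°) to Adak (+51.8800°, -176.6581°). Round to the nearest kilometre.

9901 km

Δλ = -176.6581 − 174.7633 = -351.4214°; wrapped into (−180°, 180°]: 8.5786°.
Δφ = 51.8800 − -36.8485 = 88.7285°.
a = sin²(Δφ/2) + cos φ₁ · cos φ₂ · sin²(Δλ/2) = 0.491668.
c = 2·atan2(√a, √(1−a)) = 1.55413 rad → d = 6371·c ≈ 9901.38 km.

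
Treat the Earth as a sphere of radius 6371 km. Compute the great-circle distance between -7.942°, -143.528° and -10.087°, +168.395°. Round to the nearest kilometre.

Δλ = 168.395 − -143.528 = 311.923°; wrapped into (−180°, 180°]: -48.077°.
Δφ = -10.087 − -7.942 = -2.145°.
a = sin²(Δφ/2) + cos φ₁ · cos φ₂ · sin²(Δλ/2) = 0.162153.
c = 2·atan2(√a, √(1−a)) = 0.82889 rad → d = 6371·c ≈ 5280.86 km.

5281 km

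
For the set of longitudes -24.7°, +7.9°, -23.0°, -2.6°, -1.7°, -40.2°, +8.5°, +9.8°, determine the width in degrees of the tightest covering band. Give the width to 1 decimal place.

Sort the longitudes: -40.2°, -24.7°, -23.0°, -2.6°, -1.7°, +7.9°, +8.5°, +9.8°.
Eastward gaps between consecutive values (wrapping around): 15.5°, 1.7°, 20.4°, 0.9°, 9.6°, 0.6°, 1.3°, 310.0°.
Largest gap = 310.0° ⇒ minimal covering band is its complement: 360° − 310.0° = 50.0°.
Band runs from -40.2° eastward to +9.8°.

50.0°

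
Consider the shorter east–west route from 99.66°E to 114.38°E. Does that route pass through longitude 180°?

No

Signed shortest Δλ = ((114.38 − 99.66 + 180) mod 360) − 180 = 14.72°.
Going east by 14.72° from +99.66° reaches +114.38° without touching 180°.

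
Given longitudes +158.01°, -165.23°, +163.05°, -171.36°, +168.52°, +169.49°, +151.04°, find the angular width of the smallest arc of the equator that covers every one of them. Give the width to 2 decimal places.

Sort the longitudes: -171.36°, -165.23°, +151.04°, +158.01°, +163.05°, +168.52°, +169.49°.
Eastward gaps between consecutive values (wrapping around): 6.13°, 316.27°, 6.97°, 5.04°, 5.47°, 0.97°, 19.15°.
Largest gap = 316.27° ⇒ minimal covering band is its complement: 360° − 316.27° = 43.73°.
Band runs from +151.04° eastward to -165.23°, crossing the antimeridian.

43.73°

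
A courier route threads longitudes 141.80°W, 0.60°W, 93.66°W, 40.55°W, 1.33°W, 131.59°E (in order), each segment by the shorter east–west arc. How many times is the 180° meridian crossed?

0

Leg 1: -141.80° → -0.60°, shortest Δλ = 141.2° (east) — does not cross 180°.
Leg 2: -0.60° → -93.66°, shortest Δλ = -93.06° (west) — does not cross 180°.
Leg 3: -93.66° → -40.55°, shortest Δλ = 53.11° (east) — does not cross 180°.
Leg 4: -40.55° → -1.33°, shortest Δλ = 39.22° (east) — does not cross 180°.
Leg 5: -1.33° → +131.59°, shortest Δλ = 132.92° (east) — does not cross 180°.
Total crossings: 0.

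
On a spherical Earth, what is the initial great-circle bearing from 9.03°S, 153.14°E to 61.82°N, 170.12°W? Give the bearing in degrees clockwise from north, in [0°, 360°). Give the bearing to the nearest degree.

Δλ = -170.12 − 153.14 = -323.26°; wrapped into (−180°, 180°]: 36.74°.
θ = atan2( sin Δλ · cos φ₂ , cos φ₁ · sin φ₂ − sin φ₁ · cos φ₂ · cos Δλ )
  = atan2(0.28249, 0.92994) = 16.897° → normalised to [0°, 360°): 16.897°.

17°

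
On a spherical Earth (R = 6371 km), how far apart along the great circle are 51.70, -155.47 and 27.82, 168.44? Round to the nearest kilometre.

Δλ = 168.44 − -155.47 = 323.91°; wrapped into (−180°, 180°]: -36.09°.
Δφ = 27.82 − 51.70 = -23.88°.
a = sin²(Δφ/2) + cos φ₁ · cos φ₂ · sin²(Δλ/2) = 0.095399.
c = 2·atan2(√a, √(1−a)) = 0.62800 rad → d = 6371·c ≈ 4001.01 km.

4001 km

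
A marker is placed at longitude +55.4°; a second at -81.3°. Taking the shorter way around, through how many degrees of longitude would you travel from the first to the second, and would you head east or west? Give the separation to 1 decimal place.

Raw difference: -81.3 − 55.4 = -136.7°.
Normalise into (−180°, 180°]: -136.7° stays -136.7°.
Negative ⇒ the second point lies to the west; separation 136.7°.

136.7° west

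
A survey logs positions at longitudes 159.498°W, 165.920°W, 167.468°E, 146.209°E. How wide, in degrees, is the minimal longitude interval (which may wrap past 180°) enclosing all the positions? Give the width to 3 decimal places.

Sort the longitudes: -165.920°, -159.498°, +146.209°, +167.468°.
Eastward gaps between consecutive values (wrapping around): 6.422°, 305.707°, 21.259°, 26.612°.
Largest gap = 305.707° ⇒ minimal covering band is its complement: 360° − 305.707° = 54.293°.
Band runs from +146.209° eastward to -159.498°, crossing the antimeridian.

54.293°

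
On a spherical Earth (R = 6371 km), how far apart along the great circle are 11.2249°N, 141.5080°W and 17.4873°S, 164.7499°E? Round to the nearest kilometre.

Δλ = 164.7499 − -141.5080 = 306.2579°; wrapped into (−180°, 180°]: -53.7421°.
Δφ = -17.4873 − 11.2249 = -28.7122°.
a = sin²(Δφ/2) + cos φ₁ · cos φ₂ · sin²(Δλ/2) = 0.252599.
c = 2·atan2(√a, √(1−a)) = 1.05319 rad → d = 6371·c ≈ 6709.87 km.

6710 km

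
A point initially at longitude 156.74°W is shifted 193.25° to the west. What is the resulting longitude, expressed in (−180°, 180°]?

Start at -156.74°; shift −193.25° → -349.99°.
-349.99° lies outside (−180°, 180°]; add 360° → +10.01°.

10.01°E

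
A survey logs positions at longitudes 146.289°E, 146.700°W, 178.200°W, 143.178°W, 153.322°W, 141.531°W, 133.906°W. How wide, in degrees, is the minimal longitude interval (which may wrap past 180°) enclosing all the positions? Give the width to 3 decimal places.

Sort the longitudes: -178.200°, -153.322°, -146.700°, -143.178°, -141.531°, -133.906°, +146.289°.
Eastward gaps between consecutive values (wrapping around): 24.878°, 6.622°, 3.522°, 1.647°, 7.625°, 280.195°, 35.511°.
Largest gap = 280.195° ⇒ minimal covering band is its complement: 360° − 280.195° = 79.805°.
Band runs from +146.289° eastward to -133.906°, crossing the antimeridian.

79.805°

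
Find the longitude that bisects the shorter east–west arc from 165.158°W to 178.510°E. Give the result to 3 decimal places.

173.324°W

Signed shortest Δλ from -165.158° to +178.510° is -16.332°.
Midpoint longitude = -165.158° + (-16.332°)/2 = -165.158° − 8.166° = -173.324°.
(The naïve average (-165.158 + +178.510)/2 = 6.676° is on the wrong side of the globe.)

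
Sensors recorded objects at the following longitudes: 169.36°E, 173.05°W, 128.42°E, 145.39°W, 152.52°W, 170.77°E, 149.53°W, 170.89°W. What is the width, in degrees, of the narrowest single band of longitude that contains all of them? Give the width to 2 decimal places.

86.19°

Sort the longitudes: -173.05°, -170.89°, -152.52°, -149.53°, -145.39°, +128.42°, +169.36°, +170.77°.
Eastward gaps between consecutive values (wrapping around): 2.16°, 18.37°, 2.99°, 4.14°, 273.81°, 40.94°, 1.41°, 16.18°.
Largest gap = 273.81° ⇒ minimal covering band is its complement: 360° − 273.81° = 86.19°.
Band runs from +128.42° eastward to -145.39°, crossing the antimeridian.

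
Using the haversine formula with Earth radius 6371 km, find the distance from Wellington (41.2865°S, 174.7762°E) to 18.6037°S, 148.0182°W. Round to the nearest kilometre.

Δλ = -148.0182 − 174.7762 = -322.7944°; wrapped into (−180°, 180°]: 37.2056°.
Δφ = -18.6037 − -41.2865 = 22.6828°.
a = sin²(Δφ/2) + cos φ₁ · cos φ₂ · sin²(Δλ/2) = 0.111145.
c = 2·atan2(√a, √(1−a)) = 0.67978 rad → d = 6371·c ≈ 4330.90 km.

4331 km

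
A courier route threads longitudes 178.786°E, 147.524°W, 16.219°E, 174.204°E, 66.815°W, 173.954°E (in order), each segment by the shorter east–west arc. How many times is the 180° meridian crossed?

Leg 1: +178.786° → -147.524°, shortest Δλ = 33.69° (east) — crosses 180°.
Leg 2: -147.524° → +16.219°, shortest Δλ = 163.743° (east) — does not cross 180°.
Leg 3: +16.219° → +174.204°, shortest Δλ = 157.985° (east) — does not cross 180°.
Leg 4: +174.204° → -66.815°, shortest Δλ = 118.981° (east) — crosses 180°.
Leg 5: -66.815° → +173.954°, shortest Δλ = -119.231° (west) — crosses 180°.
Total crossings: 3.

3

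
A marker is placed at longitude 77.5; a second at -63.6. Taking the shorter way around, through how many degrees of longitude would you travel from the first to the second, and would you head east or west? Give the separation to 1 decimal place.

141.1° west

Raw difference: -63.6 − 77.5 = -141.1°.
Normalise into (−180°, 180°]: -141.1° stays -141.1°.
Negative ⇒ the second point lies to the west; separation 141.1°.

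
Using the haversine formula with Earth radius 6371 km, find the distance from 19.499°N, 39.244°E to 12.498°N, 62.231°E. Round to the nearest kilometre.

2574 km

Δλ = 62.231 − 39.244 = 22.987°.
Δφ = 12.498 − 19.499 = -7.001°.
a = sin²(Δφ/2) + cos φ₁ · cos φ₂ · sin²(Δλ/2) = 0.040267.
c = 2·atan2(√a, √(1−a)) = 0.40408 rad → d = 6371·c ≈ 2574.38 km.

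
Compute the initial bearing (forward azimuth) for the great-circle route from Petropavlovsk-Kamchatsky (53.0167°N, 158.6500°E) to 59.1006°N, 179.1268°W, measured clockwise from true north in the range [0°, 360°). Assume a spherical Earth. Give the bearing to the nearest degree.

Δλ = -179.1268 − 158.6500 = -337.7768°; wrapped into (−180°, 180°]: 22.2232°.
θ = atan2( sin Δλ · cos φ₂ , cos φ₁ · sin φ₂ − sin φ₁ · cos φ₂ · cos Δλ )
  = atan2(0.19423, 0.13646) = 54.909° → normalised to [0°, 360°): 54.909°.

55°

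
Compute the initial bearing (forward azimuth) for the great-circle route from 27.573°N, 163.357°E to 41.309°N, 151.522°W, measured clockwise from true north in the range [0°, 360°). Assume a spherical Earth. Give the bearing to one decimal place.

57.4°

Δλ = -151.522 − 163.357 = -314.879°; wrapped into (−180°, 180°]: 45.121°.
θ = atan2( sin Δλ · cos φ₂ , cos φ₁ · sin φ₂ − sin φ₁ · cos φ₂ · cos Δλ )
  = atan2(0.53227, 0.33981) = 57.446° → normalised to [0°, 360°): 57.446°.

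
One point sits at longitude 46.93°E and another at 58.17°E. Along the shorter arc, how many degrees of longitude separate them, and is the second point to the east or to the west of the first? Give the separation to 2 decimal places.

11.24° east

Raw difference: 58.17 − 46.93 = 11.24°.
Normalise into (−180°, 180°]: 11.24° stays 11.24°.
Positive ⇒ the second point lies to the east; separation 11.24°.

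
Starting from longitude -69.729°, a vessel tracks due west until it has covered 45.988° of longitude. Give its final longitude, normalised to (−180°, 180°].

-115.717°

Start at -69.729°; shift −45.988° → -115.717°.
-115.717° already lies in (−180°, 180°].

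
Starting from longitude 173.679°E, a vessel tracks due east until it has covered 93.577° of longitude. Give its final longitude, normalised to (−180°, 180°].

Start at +173.679°; shift +93.577° → +267.256°.
+267.256° lies outside (−180°, 180°]; subtract 360° → -92.744°.

92.744°W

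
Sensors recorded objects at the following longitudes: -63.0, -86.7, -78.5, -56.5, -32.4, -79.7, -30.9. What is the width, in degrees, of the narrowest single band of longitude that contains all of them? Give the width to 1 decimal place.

55.8°

Sort the longitudes: -86.7°, -79.7°, -78.5°, -63.0°, -56.5°, -32.4°, -30.9°.
Eastward gaps between consecutive values (wrapping around): 7.0°, 1.2°, 15.5°, 6.5°, 24.1°, 1.5°, 304.2°.
Largest gap = 304.2° ⇒ minimal covering band is its complement: 360° − 304.2° = 55.8°.
Band runs from -86.7° eastward to -30.9°.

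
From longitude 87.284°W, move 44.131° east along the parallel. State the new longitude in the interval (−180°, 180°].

43.153°W

Start at -87.284°; shift +44.131° → -43.153°.
-43.153° already lies in (−180°, 180°].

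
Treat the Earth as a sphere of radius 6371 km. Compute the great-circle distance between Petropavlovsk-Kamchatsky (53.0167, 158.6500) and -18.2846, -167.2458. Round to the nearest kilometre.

Δλ = -167.2458 − 158.6500 = -325.8958°; wrapped into (−180°, 180°]: 34.1042°.
Δφ = -18.2846 − 53.0167 = -71.3013°.
a = sin²(Δφ/2) + cos φ₁ · cos φ₂ · sin²(Δλ/2) = 0.388823.
c = 2·atan2(√a, √(1−a)) = 1.34657 rad → d = 6371·c ≈ 8578.98 km.

8579 km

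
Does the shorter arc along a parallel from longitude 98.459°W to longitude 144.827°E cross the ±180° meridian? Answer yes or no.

Yes

Naïve |144.827 − -98.459| = 243.286° > 180°, so the shorter arc goes the other way round — across 180°.
Signed shortest Δλ = ((144.827 − -98.459 + 180) mod 360) − 180 = -116.714°.
Going west by 116.714° from -98.459° passes through 180° before reaching +144.827°.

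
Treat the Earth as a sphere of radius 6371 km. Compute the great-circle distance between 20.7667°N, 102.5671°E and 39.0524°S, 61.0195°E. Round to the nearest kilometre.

Δλ = 61.0195 − 102.5671 = -41.5476°.
Δφ = -39.0524 − 20.7667 = -59.8191°.
a = sin²(Δφ/2) + cos φ₁ · cos φ₂ · sin²(Δλ/2) = 0.339978.
c = 2·atan2(√a, √(1−a)) = 1.24502 rad → d = 6371·c ≈ 7932.02 km.

7932 km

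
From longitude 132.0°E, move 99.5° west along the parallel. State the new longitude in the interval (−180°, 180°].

Start at +132.0°; shift −99.5° → +32.5°.
+32.5° already lies in (−180°, 180°].

32.5°E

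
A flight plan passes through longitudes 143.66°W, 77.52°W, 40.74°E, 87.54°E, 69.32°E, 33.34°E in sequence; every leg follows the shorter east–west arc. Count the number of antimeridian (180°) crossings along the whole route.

Leg 1: -143.66° → -77.52°, shortest Δλ = 66.14° (east) — does not cross 180°.
Leg 2: -77.52° → +40.74°, shortest Δλ = 118.26° (east) — does not cross 180°.
Leg 3: +40.74° → +87.54°, shortest Δλ = 46.8° (east) — does not cross 180°.
Leg 4: +87.54° → +69.32°, shortest Δλ = -18.22° (west) — does not cross 180°.
Leg 5: +69.32° → +33.34°, shortest Δλ = -35.98° (west) — does not cross 180°.
Total crossings: 0.

0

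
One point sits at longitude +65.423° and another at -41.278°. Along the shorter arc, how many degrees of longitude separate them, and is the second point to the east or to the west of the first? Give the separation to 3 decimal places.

Raw difference: -41.278 − 65.423 = -106.701°.
Normalise into (−180°, 180°]: -106.701° stays -106.701°.
Negative ⇒ the second point lies to the west; separation 106.701°.

106.701° west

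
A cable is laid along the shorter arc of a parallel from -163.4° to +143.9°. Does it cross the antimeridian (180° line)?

Naïve |143.9 − -163.4| = 307.3° > 180°, so the shorter arc goes the other way round — across 180°.
Signed shortest Δλ = ((143.9 − -163.4 + 180) mod 360) − 180 = -52.7°.
Going west by 52.7° from -163.4° passes through 180° before reaching +143.9°.

Yes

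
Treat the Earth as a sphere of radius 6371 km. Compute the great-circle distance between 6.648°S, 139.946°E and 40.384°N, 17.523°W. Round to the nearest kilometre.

15645 km

Δλ = -17.523 − 139.946 = -157.469°.
Δφ = 40.384 − -6.648 = 47.032°.
a = sin²(Δφ/2) + cos φ₁ · cos φ₂ · sin²(Δλ/2) = 0.886928.
c = 2·atan2(√a, √(1−a)) = 2.45570 rad → d = 6371·c ≈ 15645.29 km.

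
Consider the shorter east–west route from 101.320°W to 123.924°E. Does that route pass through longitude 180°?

Yes

Naïve |123.924 − -101.320| = 225.244° > 180°, so the shorter arc goes the other way round — across 180°.
Signed shortest Δλ = ((123.924 − -101.320 + 180) mod 360) − 180 = -134.756°.
Going west by 134.756° from -101.320° passes through 180° before reaching +123.924°.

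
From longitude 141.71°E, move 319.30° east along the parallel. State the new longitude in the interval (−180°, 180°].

Start at +141.71°; shift +319.30° → +461.01°.
+461.01° lies outside (−180°, 180°]; subtract 360° → +101.01°.

101.01°E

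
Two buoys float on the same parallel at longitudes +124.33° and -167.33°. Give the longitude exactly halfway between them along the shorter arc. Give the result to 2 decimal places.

Signed shortest Δλ from +124.33° to -167.33° is +68.34°.
Midpoint longitude = +124.33° + (+68.34°)/2 = +124.33° + 34.17° = +158.50°.
(The naïve average (+124.33 + -167.33)/2 = -21.5° is on the wrong side of the globe.)

+158.50°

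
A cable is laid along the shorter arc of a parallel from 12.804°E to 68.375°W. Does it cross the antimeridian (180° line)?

No

Signed shortest Δλ = ((-68.375 − 12.804 + 180) mod 360) − 180 = -81.179°.
Going west by 81.179° from +12.804° reaches -68.375° without touching 180°.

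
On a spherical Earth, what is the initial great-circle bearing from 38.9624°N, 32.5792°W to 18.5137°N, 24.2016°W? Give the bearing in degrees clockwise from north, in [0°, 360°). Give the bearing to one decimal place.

Δλ = -24.2016 − -32.5792 = 8.3776°.
θ = atan2( sin Δλ · cos φ₂ , cos φ₁ · sin φ₂ − sin φ₁ · cos φ₂ · cos Δλ )
  = atan2(0.13816, -0.34301) = 158.061° → normalised to [0°, 360°): 158.061°.

158.1°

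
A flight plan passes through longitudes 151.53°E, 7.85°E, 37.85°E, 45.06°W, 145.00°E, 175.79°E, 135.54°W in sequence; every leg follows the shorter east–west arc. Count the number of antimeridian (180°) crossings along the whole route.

Leg 1: +151.53° → +7.85°, shortest Δλ = -143.68° (west) — does not cross 180°.
Leg 2: +7.85° → +37.85°, shortest Δλ = 30.0° (east) — does not cross 180°.
Leg 3: +37.85° → -45.06°, shortest Δλ = -82.91° (west) — does not cross 180°.
Leg 4: -45.06° → +145.00°, shortest Δλ = -169.94° (west) — crosses 180°.
Leg 5: +145.00° → +175.79°, shortest Δλ = 30.79° (east) — does not cross 180°.
Leg 6: +175.79° → -135.54°, shortest Δλ = 48.67° (east) — crosses 180°.
Total crossings: 2.

2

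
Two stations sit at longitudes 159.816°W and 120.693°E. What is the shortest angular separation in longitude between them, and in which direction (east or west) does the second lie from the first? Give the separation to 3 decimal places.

Raw difference: 120.693 − -159.816 = 280.509°.
Normalise into (−180°, 180°]: 280.509° − 360° = -79.491°.
Negative ⇒ the second point lies to the west; separation 79.491°.

79.491° west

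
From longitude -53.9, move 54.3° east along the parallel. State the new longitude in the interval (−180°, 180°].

Start at -53.9°; shift +54.3° → +0.4°.
+0.4° already lies in (−180°, 180°].

+0.4°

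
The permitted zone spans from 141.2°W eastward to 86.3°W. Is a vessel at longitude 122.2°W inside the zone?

Band width going east from -141.2° to -86.3°: ((-86.3 − -141.2) mod 360) = 54.9°.
Offset of -122.2° east of the west edge: ((-122.2 − -141.2) mod 360) = 19.0°.
19.0° ≤ 54.9° ⇒ inside.

Yes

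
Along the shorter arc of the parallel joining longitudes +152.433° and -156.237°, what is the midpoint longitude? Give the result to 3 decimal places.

+178.098°

Signed shortest Δλ from +152.433° to -156.237° is +51.330°.
Midpoint longitude = +152.433° + (+51.330°)/2 = +152.433° + 25.665° = +178.098°.
(The naïve average (+152.433 + -156.237)/2 = -1.902° is on the wrong side of the globe.)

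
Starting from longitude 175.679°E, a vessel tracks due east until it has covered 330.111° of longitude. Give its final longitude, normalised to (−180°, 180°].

145.790°E

Start at +175.679°; shift +330.111° → +505.790°.
+505.790° lies outside (−180°, 180°]; subtract 360° → +145.790°.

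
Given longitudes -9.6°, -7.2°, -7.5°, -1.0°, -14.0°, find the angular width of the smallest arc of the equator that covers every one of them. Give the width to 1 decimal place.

Sort the longitudes: -14.0°, -9.6°, -7.5°, -7.2°, -1.0°.
Eastward gaps between consecutive values (wrapping around): 4.4°, 2.1°, 0.3°, 6.2°, 347.0°.
Largest gap = 347.0° ⇒ minimal covering band is its complement: 360° − 347.0° = 13.0°.
Band runs from -14.0° eastward to -1.0°.

13.0°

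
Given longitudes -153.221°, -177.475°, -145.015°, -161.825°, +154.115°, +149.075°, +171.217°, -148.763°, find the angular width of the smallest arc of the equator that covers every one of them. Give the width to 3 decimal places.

65.910°

Sort the longitudes: -177.475°, -161.825°, -153.221°, -148.763°, -145.015°, +149.075°, +154.115°, +171.217°.
Eastward gaps between consecutive values (wrapping around): 15.650°, 8.604°, 4.458°, 3.748°, 294.090°, 5.040°, 17.102°, 11.308°.
Largest gap = 294.090° ⇒ minimal covering band is its complement: 360° − 294.090° = 65.910°.
Band runs from +149.075° eastward to -145.015°, crossing the antimeridian.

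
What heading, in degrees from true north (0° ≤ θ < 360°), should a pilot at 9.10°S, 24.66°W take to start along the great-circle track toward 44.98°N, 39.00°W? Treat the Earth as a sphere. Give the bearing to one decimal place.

347.7°

Δλ = -39.00 − -24.66 = -14.34°.
θ = atan2( sin Δλ · cos φ₂ , cos φ₁ · sin φ₂ − sin φ₁ · cos φ₂ · cos Δλ )
  = atan2(-0.17519, 0.80635) = -12.258° → normalised to [0°, 360°): 347.742°.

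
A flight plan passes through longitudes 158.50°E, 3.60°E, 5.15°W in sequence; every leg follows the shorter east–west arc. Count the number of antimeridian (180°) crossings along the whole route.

Leg 1: +158.50° → +3.60°, shortest Δλ = -154.9° (west) — does not cross 180°.
Leg 2: +3.60° → -5.15°, shortest Δλ = -8.75° (west) — does not cross 180°.
Total crossings: 0.

0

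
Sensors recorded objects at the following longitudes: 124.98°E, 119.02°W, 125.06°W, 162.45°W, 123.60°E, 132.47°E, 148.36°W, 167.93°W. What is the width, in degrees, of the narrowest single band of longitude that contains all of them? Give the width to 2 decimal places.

Sort the longitudes: -167.93°, -162.45°, -148.36°, -125.06°, -119.02°, +123.60°, +124.98°, +132.47°.
Eastward gaps between consecutive values (wrapping around): 5.48°, 14.09°, 23.30°, 6.04°, 242.62°, 1.38°, 7.49°, 59.60°.
Largest gap = 242.62° ⇒ minimal covering band is its complement: 360° − 242.62° = 117.38°.
Band runs from +123.60° eastward to -119.02°, crossing the antimeridian.

117.38°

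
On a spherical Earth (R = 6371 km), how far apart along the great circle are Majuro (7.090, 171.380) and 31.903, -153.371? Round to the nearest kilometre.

4573 km

Δλ = -153.371 − 171.380 = -324.751°; wrapped into (−180°, 180°]: 35.249°.
Δφ = 31.903 − 7.090 = 24.813°.
a = sin²(Δφ/2) + cos φ₁ · cos φ₂ · sin²(Δλ/2) = 0.123390.
c = 2·atan2(√a, √(1−a)) = 0.71785 rad → d = 6371·c ≈ 4573.44 km.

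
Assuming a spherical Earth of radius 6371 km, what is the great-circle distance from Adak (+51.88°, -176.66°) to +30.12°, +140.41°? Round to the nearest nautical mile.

2294 nmi

Δλ = 140.41 − -176.66 = 317.07°; wrapped into (−180°, 180°]: -42.93°.
Δφ = 30.12 − 51.88 = -21.76°.
a = sin²(Δφ/2) + cos φ₁ · cos φ₂ · sin²(Δλ/2) = 0.107128.
c = 2·atan2(√a, √(1−a)) = 0.66690 rad → d = 6371·c ≈ 4248.82 km ≈ 2294.18 nmi.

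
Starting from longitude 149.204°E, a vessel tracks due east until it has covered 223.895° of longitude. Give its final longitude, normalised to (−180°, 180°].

Start at +149.204°; shift +223.895° → +373.099°.
+373.099° lies outside (−180°, 180°]; subtract 360° → +13.099°.

13.099°E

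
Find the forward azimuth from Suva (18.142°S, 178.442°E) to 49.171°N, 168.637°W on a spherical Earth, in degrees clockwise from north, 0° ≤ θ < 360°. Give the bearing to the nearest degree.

Δλ = -168.637 − 178.442 = -347.079°; wrapped into (−180°, 180°]: 12.921°.
θ = atan2( sin Δλ · cos φ₂ , cos φ₁ · sin φ₂ − sin φ₁ · cos φ₂ · cos Δλ )
  = atan2(0.14620, 0.91747) = 9.054° → normalised to [0°, 360°): 9.054°.

9°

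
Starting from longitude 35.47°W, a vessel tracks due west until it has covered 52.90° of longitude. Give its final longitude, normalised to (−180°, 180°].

Start at -35.47°; shift −52.90° → -88.37°.
-88.37° already lies in (−180°, 180°].

88.37°W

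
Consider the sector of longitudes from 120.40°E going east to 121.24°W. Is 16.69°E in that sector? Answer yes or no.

No

Band width going east from +120.40° to -121.24°: ((-121.24 − 120.40) mod 360) = 118.36°.
Offset of +16.69° east of the west edge: ((16.69 − 120.40) mod 360) = 256.29°.
256.29° > 118.36° ⇒ outside.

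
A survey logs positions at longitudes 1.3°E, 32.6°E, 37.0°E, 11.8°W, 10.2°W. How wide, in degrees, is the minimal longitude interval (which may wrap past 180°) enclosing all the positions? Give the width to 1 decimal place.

48.8°

Sort the longitudes: -11.8°, -10.2°, +1.3°, +32.6°, +37.0°.
Eastward gaps between consecutive values (wrapping around): 1.6°, 11.5°, 31.3°, 4.4°, 311.2°.
Largest gap = 311.2° ⇒ minimal covering band is its complement: 360° − 311.2° = 48.8°.
Band runs from -11.8° eastward to +37.0°.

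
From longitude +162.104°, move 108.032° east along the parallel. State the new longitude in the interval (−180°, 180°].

-89.864°

Start at +162.104°; shift +108.032° → +270.136°.
+270.136° lies outside (−180°, 180°]; subtract 360° → -89.864°.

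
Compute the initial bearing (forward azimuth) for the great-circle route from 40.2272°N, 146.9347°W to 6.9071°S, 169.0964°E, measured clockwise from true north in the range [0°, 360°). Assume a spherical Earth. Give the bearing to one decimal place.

Δλ = 169.0964 − -146.9347 = 316.0311°; wrapped into (−180°, 180°]: -43.9689°.
θ = atan2( sin Δλ · cos φ₂ , cos φ₁ · sin φ₂ − sin φ₁ · cos φ₂ · cos Δλ )
  = atan2(-0.68923, -0.55325) = -128.754° → normalised to [0°, 360°): 231.246°.

231.2°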